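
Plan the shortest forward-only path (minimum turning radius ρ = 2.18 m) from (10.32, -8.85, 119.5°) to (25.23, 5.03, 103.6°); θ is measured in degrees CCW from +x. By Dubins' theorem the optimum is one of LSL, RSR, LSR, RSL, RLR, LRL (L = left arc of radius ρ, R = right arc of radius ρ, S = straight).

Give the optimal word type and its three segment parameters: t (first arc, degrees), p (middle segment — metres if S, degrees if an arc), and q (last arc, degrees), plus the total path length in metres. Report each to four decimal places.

Let ψ = atan2(Δy, Δx) = atan2(13.88, 14.91) = 42.9510° be the start→goal bearing.
Normalize: d = |goal − start| / ρ = 20.370628/2.18 = 9.344325, α = (θ_start − ψ) mod 360° = 76.5490° = 1.336031 rad, β = (θ_goal − ψ) mod 360° = 60.6490° = 1.058524 rad.
Common terms: sin α = 0.972569, cos α = 0.232614, sin β = 0.871633, cos β = 0.490159, cos(α−β) = 0.961741, d² = 87.316409. Work in radians in the unit-radius frame; every candidate has L = ρ·(t + p + q).
LSL: p² = 2 + d² − 2cos(α−β) + 2d(sin α − sin β) = 89.279285; p = √p² = 9.448772; φ = atan2(cos β − cos α, d + sin α − sin β) = 0.027260 rad; t = (φ − α) mod 2π = 4.974414 rad, q = (β − φ) mod 2π = 1.031264 rad → L = 2.18·(4.974414 + 9.448772 + 1.031264) = 2.18·15.454450 = 33.690700 m
RSR: p² = 2 + d² − 2cos(α−β) + 2d(sin β − sin α) = 85.506567; p = √p² = 9.246976; φ = atan2(cos α − cos β, d − sin α + sin β) = -0.027855 rad; t = (α − φ) mod 2π = 1.363887 rad, q = (φ − β) mod 2π = 5.196806 rad → L = 2.18·(1.363887 + 9.246976 + 5.196806) = 2.18·15.807669 = 34.460718 m
LSR: p² = d² − 2 + 2cos(α−β) + 2d(sin α + sin β) = 121.705537; p = √p² = 11.032023; φ = atan2(−cos α − cos β, d + sin α + sin β) − atan2(−2, p) = 0.114833 rad; t = (φ − α) mod 2π = 5.061987 rad, q = (φ − β) mod 2π = 5.339494 rad → L = 2.18·(5.061987 + 11.032023 + 5.339494) = 2.18·21.433504 = 46.725038 m
RSL: p² = d² − 2 + 2cos(α−β) − 2d(sin α + sin β) = 52.774246; p = √p² = 7.264588; φ = atan2(cos α + cos β, d − sin α − sin β) − atan2(2, p) = -0.172581 rad; t = (α − φ) mod 2π = 1.508612 rad, q = (β − φ) mod 2π = 1.231105 rad → L = 2.18·(1.508612 + 7.264588 + 1.231105) = 2.18·10.004306 = 21.809387 m
RLR: c = (6 − d² + 2cos(α−β) + 2d(sin α − sin β))/8 = -9.688321, |c| > 1 → infeasible
LRL: c = (6 − d² + 2cos(α−β) − 2d(sin α − sin β))/8 = -10.159911, |c| > 1 → infeasible
Shortest: RSL with L = 21.809387 m ≈ 21.8094 m
Convert RSL to answer units (arcs ×180/π): t = 1.508612·180/π = 86.4371°, p = ρ·p = 2.18·7.264588 = 15.8368 m, q = 1.231105·180/π = 70.5371°, L = 21.8094 m.

RSL: t = 86.4371°, p = 15.8368 m, q = 70.5371°, L = 21.8094 m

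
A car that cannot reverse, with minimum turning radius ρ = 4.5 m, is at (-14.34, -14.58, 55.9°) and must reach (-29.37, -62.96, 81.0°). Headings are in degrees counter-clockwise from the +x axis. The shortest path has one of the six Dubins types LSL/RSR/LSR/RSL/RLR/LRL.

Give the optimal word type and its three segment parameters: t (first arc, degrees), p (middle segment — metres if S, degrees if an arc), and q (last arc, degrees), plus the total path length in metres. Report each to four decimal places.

Let ψ = atan2(Δy, Δx) = atan2(-48.38, -15.03) = -107.2582° be the start→goal bearing.
Normalize: d = |goal − start| / ρ = 50.660885/4.5 = 11.257975, α = (θ_start − ψ) mod 360° = 163.1582° = 2.847648 rad, β = (θ_goal − ψ) mod 360° = 188.2582° = 3.285726 rad.
Common terms: sin α = 0.289730, cos α = -0.957108, sin β = -0.143635, cos β = -0.989631, cos(α−β) = 0.905569, d² = 126.741990. Work in radians in the unit-radius frame; every candidate has L = ρ·(t + p + q).
LSL: p² = 2 + d² − 2cos(α−β) + 2d(sin α − sin β) = 136.688463; p = √p² = 11.691384; φ = atan2(cos β − cos α, d + sin α − sin β) = -0.002782 rad; t = (φ − α) mod 2π = 3.432755 rad, q = (β − φ) mod 2π = 3.288508 rad → L = 4.5·(3.432755 + 11.691384 + 3.288508) = 4.5·18.412647 = 82.856912 m
RSR: p² = 2 + d² − 2cos(α−β) + 2d(sin β − sin α) = 117.173242; p = √p² = 10.824659; φ = atan2(cos α − cos β, d − sin α + sin β) = 0.003004 rad; t = (α − φ) mod 2π = 2.844644 rad, q = (φ − β) mod 2π = 3.000464 rad → L = 4.5·(2.844644 + 10.824659 + 3.000464) = 4.5·16.669767 = 75.013950 m
LSR: p² = d² − 2 + 2cos(α−β) + 2d(sin α + sin β) = 129.842599; p = √p² = 11.394850; φ = atan2(−cos α − cos β, d + sin α + sin β) − atan2(−2, p) = 0.342824 rad; t = (φ − α) mod 2π = 3.778361 rad, q = (φ − β) mod 2π = 3.340284 rad → L = 4.5·(3.778361 + 11.394850 + 3.340284) = 4.5·18.513494 = 83.310725 m
RSL: p² = d² − 2 + 2cos(α−β) − 2d(sin α + sin β) = 123.263656; p = √p² = 11.102417; φ = atan2(cos α + cos β, d − sin α − sin β) − atan2(2, p) = -0.351664 rad; t = (α − φ) mod 2π = 3.199312 rad, q = (β − φ) mod 2π = 3.637390 rad → L = 4.5·(3.199312 + 11.102417 + 3.637390) = 4.5·17.939118 = 80.726032 m
RLR: c = (6 − d² + 2cos(α−β) + 2d(sin α − sin β))/8 = -13.646655, |c| > 1 → infeasible
LRL: c = (6 − d² + 2cos(α−β) − 2d(sin α − sin β))/8 = -16.086058, |c| > 1 → infeasible
Shortest: RSR with L = 75.013950 m ≈ 75.0139 m
Convert RSR to answer units (arcs ×180/π): t = 2.844644·180/π = 162.9861°, p = ρ·p = 4.5·10.824659 = 48.7110 m, q = 3.000464·180/π = 171.9139°, L = 75.0139 m.

RSR: t = 162.9861°, p = 48.7110 m, q = 171.9139°, L = 75.0139 m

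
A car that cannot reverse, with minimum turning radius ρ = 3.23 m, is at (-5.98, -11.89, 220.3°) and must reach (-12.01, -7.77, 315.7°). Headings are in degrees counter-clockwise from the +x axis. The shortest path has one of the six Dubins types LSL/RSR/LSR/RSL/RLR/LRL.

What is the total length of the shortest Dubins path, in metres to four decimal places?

21.1479 m

Let ψ = atan2(Δy, Δx) = atan2(4.12, -6.03) = 145.6571° be the start→goal bearing.
Normalize: d = |goal − start| / ρ = 7.303102/3.23 = 2.261022, α = (θ_start − ψ) mod 360° = 74.6429° = 1.302764 rad, β = (θ_goal − ψ) mod 360° = 170.0429° = 2.967808 rad.
Common terms: sin α = 0.964294, cos α = 0.264835, sin β = 0.172911, cos β = -0.984937, cos(α−β) = -0.094108, d² = 5.112222. Work in radians in the unit-radius frame; every candidate has L = ρ·(t + p + q).
LSL: p² = 2 + d² − 2cos(α−β) + 2d(sin α − sin β) = 10.879105; p = √p² = 3.298349; φ = atan2(cos β − cos α, d + sin α − sin β) = -0.388617 rad; t = (φ − α) mod 2π = 4.591805 rad, q = (β − φ) mod 2π = 3.356424 rad → L = 3.23·(4.591805 + 3.298349 + 3.356424) = 3.23·11.246578 = 36.326448 m
RSR: p² = 2 + d² − 2cos(α−β) + 2d(sin β − sin α) = 3.721772; p = √p² = 1.929190; φ = atan2(cos α − cos β, d − sin α + sin β) = 0.704722 rad; t = (α − φ) mod 2π = 0.598041 rad, q = (φ − β) mod 2π = 4.020100 rad → L = 3.23·(0.598041 + 1.929190 + 4.020100) = 3.23·6.547331 = 21.147878 m
LSR: p² = d² − 2 + 2cos(α−β) + 2d(sin α + sin β) = 8.066498; p = √p² = 2.840158; φ = atan2(−cos α − cos β, d + sin α + sin β) − atan2(−2, p) = 0.822346 rad; t = (φ − α) mod 2π = 5.802768 rad, q = (φ − β) mod 2π = 4.137724 rad → L = 3.23·(5.802768 + 2.840158 + 4.137724) = 3.23·12.780650 = 41.281499 m
RSL: p² = d² − 2 + 2cos(α−β) − 2d(sin α + sin β) = -2.218488 < 0 → infeasible
RLR: c = (6 − d² + 2cos(α−β) + 2d(sin α − sin β))/8 = 0.534778; p = 2π − arccos c = 5.276635 rad; φ = atan2(cos α − cos β, d − sin α + sin β) = 0.704722 rad; t = (α − φ + p/2) mod 2π = 3.236358 rad, q = (α − β − t + p) mod 2π = 0.375232 rad → L = 3.23·(3.236358 + 5.276635 + 0.375232) = 3.23·8.888225 = 28.708966 m
LRL: c = (6 − d² + 2cos(α−β) − 2d(sin α − sin β))/8 = -0.359888; p = 2π − arccos c = 4.344241 rad; φ = atan2(cos β − cos α, d + sin α − sin β) = -0.388617 rad; t = (φ − α + p/2) mod 2π = 0.480740 rad, q = (β − α − t + p) mod 2π = 5.528545 rad → L = 3.23·(0.480740 + 4.344241 + 5.528545) = 3.23·10.353526 = 33.441890 m
Shortest: RSR with L = 21.147878 m ≈ 21.1479 m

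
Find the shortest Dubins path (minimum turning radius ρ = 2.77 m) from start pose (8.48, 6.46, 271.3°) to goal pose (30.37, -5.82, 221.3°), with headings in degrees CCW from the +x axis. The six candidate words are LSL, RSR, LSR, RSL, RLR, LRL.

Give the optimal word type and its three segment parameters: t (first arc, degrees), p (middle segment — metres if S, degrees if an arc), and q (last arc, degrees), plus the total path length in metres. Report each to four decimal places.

LSR: t = 74.0064°, p = 19.3299 m, q = 124.0064°, L = 28.9029 m

Let ψ = atan2(Δy, Δx) = atan2(-12.28, 21.89) = -29.2918° be the start→goal bearing.
Normalize: d = |goal − start| / ρ = 25.099213/2.77 = 9.061088, α = (θ_start − ψ) mod 360° = 300.5918° = 5.246317 rad, β = (θ_goal − ψ) mod 360° = 250.5918° = 4.373653 rad.
Common terms: sin α = -0.860814, cos α = 0.508919, sin β = -0.943175, cos β = -0.332295, cos(α−β) = 0.642788, d² = 82.103312. Work in radians in the unit-radius frame; every candidate has L = ρ·(t + p + q).
LSL: p² = 2 + d² − 2cos(α−β) + 2d(sin α − sin β) = 84.310296; p = √p² = 9.182064; φ = atan2(cos β − cos α, d + sin α − sin β) = -0.091744 rad; t = (φ − α) mod 2π = 0.945124 rad, q = (β − φ) mod 2π = 4.465396 rad → L = 2.77·(0.945124 + 9.182064 + 4.465396) = 2.77·14.592584 = 40.421459 m
RSR: p² = 2 + d² − 2cos(α−β) + 2d(sin β − sin α) = 81.325177; p = √p² = 9.018047; φ = atan2(cos α − cos β, d − sin α + sin β) = 0.093417 rad; t = (α − φ) mod 2π = 5.152900 rad, q = (φ − β) mod 2π = 2.002949 rad → L = 2.77·(5.152900 + 9.018047 + 2.002949) = 2.77·16.173897 = 44.801695 m
LSR: p² = d² − 2 + 2cos(α−β) + 2d(sin α + sin β) = 48.696666; p = √p² = 6.978300; φ = atan2(−cos α − cos β, d + sin α + sin β) − atan2(−2, p) = 0.254788 rad; t = (φ − α) mod 2π = 1.291656 rad, q = (φ − β) mod 2π = 2.164320 rad → L = 2.77·(1.291656 + 6.978300 + 2.164320) = 2.77·10.434275 = 28.902943 m
RSL: p² = d² − 2 + 2cos(α−β) − 2d(sin α + sin β) = 114.081107; p = √p² = 10.680876; φ = atan2(cos α + cos β, d − sin α − sin β) − atan2(2, p) = -0.168852 rad; t = (α − φ) mod 2π = 5.415170 rad, q = (β − φ) mod 2π = 4.542505 rad → L = 2.77·(5.415170 + 10.680876 + 4.542505) = 2.77·20.638551 = 57.168785 m
RLR: c = (6 − d² + 2cos(α−β) + 2d(sin α − sin β))/8 = -9.165647, |c| > 1 → infeasible
LRL: c = (6 − d² + 2cos(α−β) − 2d(sin α − sin β))/8 = -9.538787, |c| > 1 → infeasible
Shortest: LSR with L = 28.902943 m ≈ 28.9029 m
Convert LSR to answer units (arcs ×180/π): t = 1.291656·180/π = 74.0064°, p = ρ·p = 2.77·6.978300 = 19.3299 m, q = 2.164320·180/π = 124.0064°, L = 28.9029 m.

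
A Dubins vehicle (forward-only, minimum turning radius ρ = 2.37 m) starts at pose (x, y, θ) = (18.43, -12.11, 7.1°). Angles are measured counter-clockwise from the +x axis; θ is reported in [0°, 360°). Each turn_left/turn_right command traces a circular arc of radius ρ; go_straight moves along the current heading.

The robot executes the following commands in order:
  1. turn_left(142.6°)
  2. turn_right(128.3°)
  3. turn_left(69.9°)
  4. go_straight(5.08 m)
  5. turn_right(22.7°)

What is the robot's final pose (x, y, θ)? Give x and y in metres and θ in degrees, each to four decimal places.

(21.2159, 4.7985, 68.6000°)

set_pose: (x, y, θ) = (18.4300, -12.1100, 7.1000°), ρ = 2.37
turn_left(142.6°): centre at ρ to the left, rotate +142.6° → (19.3328, -7.7119, 149.7000°)
turn_right(128.3°): centre at ρ to the right, rotate −128.3° → (19.6638, -3.4591, 21.4000°)
turn_left(69.9°): centre at ρ to the left, rotate +69.9° → (21.1684, -1.1987, 91.3000°)
go_straight(5.08): x += 5.08·cos θ, y += 5.08·sin θ → (21.0531, 3.8800, 91.3000°)
turn_right(22.7°): centre at ρ to the right, rotate −22.7° → (21.2159, 4.7985, 68.6000°)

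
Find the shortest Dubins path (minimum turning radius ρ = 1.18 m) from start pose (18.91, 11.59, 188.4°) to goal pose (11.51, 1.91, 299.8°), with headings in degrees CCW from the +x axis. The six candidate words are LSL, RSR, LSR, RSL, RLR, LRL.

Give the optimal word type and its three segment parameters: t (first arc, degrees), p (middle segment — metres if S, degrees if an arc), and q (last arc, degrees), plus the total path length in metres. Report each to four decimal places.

Let ψ = atan2(Δy, Δx) = atan2(-9.68, -7.40) = -127.3966° be the start→goal bearing.
Normalize: d = |goal − start| / ρ = 12.184515/1.18 = 10.325860, α = (θ_start − ψ) mod 360° = 315.7966° = 5.511690 rad, β = (θ_goal − ψ) mod 360° = 67.1966° = 1.172801 rad.
Common terms: sin α = -0.697208, cos α = 0.716869, sin β = 0.921840, cos β = 0.387571, cos(α−β) = -0.364877, d² = 106.623384. Work in radians in the unit-radius frame; every candidate has L = ρ·(t + p + q).
LSL: p² = 2 + d² − 2cos(α−β) + 2d(sin α − sin β) = 75.917012; p = √p² = 8.713037; φ = atan2(cos β − cos α, d + sin α − sin β) = -0.037803 rad; t = (φ − α) mod 2π = 0.733693 rad, q = (β − φ) mod 2π = 1.210604 rad → L = 1.18·(0.733693 + 8.713037 + 1.210604) = 1.18·10.657334 = 12.575654 m
RSR: p² = 2 + d² − 2cos(α−β) + 2d(sin β − sin α) = 142.789263; p = √p² = 11.949446; φ = atan2(cos α − cos β, d − sin α + sin β) = 0.027561 rad; t = (α − φ) mod 2π = 5.484129 rad, q = (φ − β) mod 2π = 5.137945 rad → L = 1.18·(5.484129 + 11.949446 + 5.137945) = 1.18·22.571520 = 26.634394 m
LSR: p² = d² − 2 + 2cos(α−β) + 2d(sin α + sin β) = 108.532665; p = √p² = 10.417901; φ = atan2(−cos α − cos β, d + sin α + sin β) − atan2(−2, p) = 0.085368 rad; t = (φ − α) mod 2π = 0.856864 rad, q = (φ − β) mod 2π = 5.195752 rad → L = 1.18·(0.856864 + 10.417901 + 5.195752) = 1.18·16.470517 = 19.435210 m
RSL: p² = d² − 2 + 2cos(α−β) − 2d(sin α + sin β) = 99.254596; p = √p² = 9.962660; φ = atan2(cos α + cos β, d − sin α − sin β) − atan2(2, p) = -0.089212 rad; t = (α − φ) mod 2π = 5.600902 rad, q = (β − φ) mod 2π = 1.262013 rad → L = 1.18·(5.600902 + 9.962660 + 1.262013) = 1.18·16.825575 = 19.854178 m
RLR: c = (6 − d² + 2cos(α−β) + 2d(sin α − sin β))/8 = -16.848658, |c| > 1 → infeasible
LRL: c = (6 − d² + 2cos(α−β) − 2d(sin α − sin β))/8 = -8.489627, |c| > 1 → infeasible
Shortest: LSL with L = 12.575654 m ≈ 12.5757 m
Convert LSL to answer units (arcs ×180/π): t = 0.733693·180/π = 42.0375°, p = ρ·p = 1.18·8.713037 = 10.2814 m, q = 1.210604·180/π = 69.3625°, L = 12.5757 m.

LSL: t = 42.0375°, p = 10.2814 m, q = 69.3625°, L = 12.5757 m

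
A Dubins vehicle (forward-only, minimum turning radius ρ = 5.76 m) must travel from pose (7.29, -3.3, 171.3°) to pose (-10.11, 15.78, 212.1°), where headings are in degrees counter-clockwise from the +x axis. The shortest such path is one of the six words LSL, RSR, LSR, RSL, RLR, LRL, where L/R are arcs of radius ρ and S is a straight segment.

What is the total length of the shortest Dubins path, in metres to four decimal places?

Let ψ = atan2(Δy, Δx) = atan2(19.08, -17.40) = 132.3632° be the start→goal bearing.
Normalize: d = |goal − start| / ρ = 25.822595/5.76 = 4.483089, α = (θ_start − ψ) mod 360° = 38.9368° = 0.679575 rad, β = (θ_goal − ψ) mod 360° = 79.7368° = 1.391669 rad.
Common terms: sin α = 0.628462, cos α = 0.777840, sin β = 0.984000, cos β = 0.178171, cos(α−β) = 0.756995, d² = 20.098090. Work in radians in the unit-radius frame; every candidate has L = ρ·(t + p + q).
LSL: p² = 2 + d² − 2cos(α−β) + 2d(sin α − sin β) = 17.396289; p = √p² = 4.170886; φ = atan2(cos β − cos α, d + sin α − sin β) = -0.144275 rad; t = (φ − α) mod 2π = 5.459336 rad, q = (β − φ) mod 2π = 1.535944 rad → L = 5.76·(5.459336 + 4.170886 + 1.535944) = 5.76·11.166166 = 64.317113 m
RSR: p² = 2 + d² − 2cos(α−β) + 2d(sin β − sin α) = 23.771911; p = √p² = 4.875645; φ = atan2(cos α − cos β, d − sin α + sin β) = 0.123305 rad; t = (α − φ) mod 2π = 0.556270 rad, q = (φ − β) mod 2π = 5.014821 rad → L = 5.76·(0.556270 + 4.875645 + 5.014821) = 5.76·10.446736 = 60.173198 m
LSR: p² = d² − 2 + 2cos(α−β) + 2d(sin α + sin β) = 34.069701; p = √p² = 5.836926; φ = atan2(−cos α − cos β, d + sin α + sin β) − atan2(−2, p) = 0.174538 rad; t = (φ − α) mod 2π = 5.778149 rad, q = (φ − β) mod 2π = 5.066055 rad → L = 5.76·(5.778149 + 5.836926 + 5.066055) = 5.76·16.681129 = 96.083305 m
RSL: p² = d² − 2 + 2cos(α−β) − 2d(sin α + sin β) = 5.154460; p = √p² = 2.270344; φ = atan2(cos α + cos β, d − sin α − sin β) − atan2(2, p) = -0.400696 rad; t = (α − φ) mod 2π = 1.080271 rad, q = (β − φ) mod 2π = 1.792365 rad → L = 5.76·(1.080271 + 2.270344 + 1.792365) = 5.76·5.142979 = 29.623559 m
RLR: c = (6 − d² + 2cos(α−β) + 2d(sin α − sin β))/8 = -1.971489, |c| > 1 → infeasible
LRL: c = (6 − d² + 2cos(α−β) − 2d(sin α − sin β))/8 = -1.174536, |c| > 1 → infeasible
Shortest: RSL with L = 29.623559 m ≈ 29.6236 m

29.6236 m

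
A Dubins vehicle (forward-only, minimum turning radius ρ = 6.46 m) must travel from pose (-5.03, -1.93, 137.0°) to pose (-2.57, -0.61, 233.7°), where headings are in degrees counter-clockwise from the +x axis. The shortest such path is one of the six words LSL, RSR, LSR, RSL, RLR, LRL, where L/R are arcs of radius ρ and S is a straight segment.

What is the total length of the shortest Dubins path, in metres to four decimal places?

38.7017 m

Let ψ = atan2(Δy, Δx) = atan2(1.32, 2.46) = 28.2174° be the start→goal bearing.
Normalize: d = |goal − start| / ρ = 2.791774/6.46 = 0.432163, α = (θ_start − ψ) mod 360° = 108.7826° = 1.898615 rad, β = (θ_goal − ψ) mod 360° = 205.4826° = 3.586349 rad.
Common terms: sin α = 0.946747, cos α = -0.321979, sin β = -0.430238, cos β = -0.902716, cos(α−β) = -0.116671, d² = 0.186765. Work in radians in the unit-radius frame; every candidate has L = ρ·(t + p + q).
LSL: p² = 2 + d² − 2cos(α−β) + 2d(sin α − sin β) = 3.610270; p = √p² = 1.900071; φ = atan2(cos β − cos α, d + sin α − sin β) = -0.310610 rad; t = (φ − α) mod 2π = 4.073960 rad, q = (β − φ) mod 2π = 3.896959 rad → L = 6.46·(4.073960 + 1.900071 + 3.896959) = 6.46·9.870990 = 63.766594 m
RSR: p² = 2 + d² − 2cos(α−β) + 2d(sin β − sin α) = 1.229943; p = √p² = 1.109028; φ = atan2(cos α − cos β, d − sin α + sin β) = 2.590469 rad; t = (α − φ) mod 2π = 5.591332 rad, q = (φ − β) mod 2π = 5.287306 rad → L = 6.46·(5.591332 + 1.109028 + 5.287306) = 6.46·11.987665 = 77.440316 m
LSR: p² = d² − 2 + 2cos(α−β) + 2d(sin α + sin β) = -1.600144 < 0 → infeasible
RSL: p² = d² − 2 + 2cos(α−β) − 2d(sin α + sin β) = -2.493009 < 0 → infeasible
RLR: c = (6 − d² + 2cos(α−β) + 2d(sin α − sin β))/8 = 0.846257; p = 2π − arccos c = 5.721309 rad; φ = atan2(cos α − cos β, d − sin α + sin β) = 2.590469 rad; t = (α − φ + p/2) mod 2π = 2.168801 rad, q = (α − β − t + p) mod 2π = 1.864775 rad → L = 6.46·(2.168801 + 5.721309 + 1.864775) = 6.46·9.754885 = 63.016560 m
LRL: c = (6 − d² + 2cos(α−β) − 2d(sin α − sin β))/8 = 0.548716; p = 2π − arccos c = 5.293217 rad; φ = atan2(cos β − cos α, d + sin α − sin β) = -0.310610 rad; t = (φ − α + p/2) mod 2π = 0.437383 rad, q = (β − α − t + p) mod 2π = 0.260382 rad → L = 6.46·(0.437383 + 5.293217 + 0.260382) = 6.46·5.990982 = 38.701742 m
Shortest: LRL with L = 38.701742 m ≈ 38.7017 m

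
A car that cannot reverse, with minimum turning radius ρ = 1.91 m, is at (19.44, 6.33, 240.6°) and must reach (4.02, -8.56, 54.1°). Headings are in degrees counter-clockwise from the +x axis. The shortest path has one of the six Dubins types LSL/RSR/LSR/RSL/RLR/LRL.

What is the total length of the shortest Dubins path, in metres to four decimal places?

Let ψ = atan2(Δy, Δx) = atan2(-14.89, -15.42) = -136.0018° be the start→goal bearing.
Normalize: d = |goal − start| / ρ = 21.435683/1.91 = 11.222871, α = (θ_start − ψ) mod 360° = 16.6018° = 0.289756 rad, β = (θ_goal − ψ) mod 360° = 190.1018° = 3.317902 rad.
Common terms: sin α = 0.285718, cos α = 0.958314, sin β = -0.175397, cos β = -0.984498, cos(α−β) = -0.993572, d² = 125.952825. Work in radians in the unit-radius frame; every candidate has L = ρ·(t + p + q).
LSL: p² = 2 + d² − 2cos(α−β) + 2d(sin α − sin β) = 140.290039; p = √p² = 11.844410; φ = atan2(cos β − cos α, d + sin α − sin β) = -0.164772 rad; t = (φ − α) mod 2π = 5.828657 rad, q = (β − φ) mod 2π = 3.482674 rad → L = 1.91·(5.828657 + 11.844410 + 3.482674) = 1.91·21.155741 = 40.407466 m
RSR: p² = 2 + d² − 2cos(α−β) + 2d(sin β − sin α) = 119.589897; p = √p² = 10.935717; φ = atan2(cos α − cos β, d − sin α + sin β) = 0.178606 rad; t = (α − φ) mod 2π = 0.111150 rad, q = (φ − β) mod 2π = 3.143889 rad → L = 1.91·(0.111150 + 10.935717 + 3.143889) = 1.91·14.190756 = 27.104343 m
LSR: p² = d² − 2 + 2cos(α−β) + 2d(sin α + sin β) = 124.441914; p = √p² = 11.155354; φ = atan2(−cos α − cos β, d + sin α + sin β) − atan2(−2, p) = 0.179712 rad; t = (φ − α) mod 2π = 6.173141 rad, q = (φ − β) mod 2π = 3.144995 rad → L = 1.91·(6.173141 + 11.155354 + 3.144995) = 1.91·20.473490 = 39.104367 m
RSL: p² = d² − 2 + 2cos(α−β) − 2d(sin α + sin β) = 119.489448; p = √p² = 10.931123; φ = atan2(cos α + cos β, d − sin α − sin β) − atan2(2, p) = -0.183319 rad; t = (α − φ) mod 2π = 0.473074 rad, q = (β − φ) mod 2π = 3.501220 rad → L = 1.91·(0.473074 + 10.931123 + 3.501220) = 1.91·14.905417 = 28.469347 m
RLR: c = (6 − d² + 2cos(α−β) + 2d(sin α − sin β))/8 = -13.948737, |c| > 1 → infeasible
LRL: c = (6 − d² + 2cos(α−β) − 2d(sin α − sin β))/8 = -16.536255, |c| > 1 → infeasible
Shortest: RSR with L = 27.104343 m ≈ 27.1043 m

27.1043 m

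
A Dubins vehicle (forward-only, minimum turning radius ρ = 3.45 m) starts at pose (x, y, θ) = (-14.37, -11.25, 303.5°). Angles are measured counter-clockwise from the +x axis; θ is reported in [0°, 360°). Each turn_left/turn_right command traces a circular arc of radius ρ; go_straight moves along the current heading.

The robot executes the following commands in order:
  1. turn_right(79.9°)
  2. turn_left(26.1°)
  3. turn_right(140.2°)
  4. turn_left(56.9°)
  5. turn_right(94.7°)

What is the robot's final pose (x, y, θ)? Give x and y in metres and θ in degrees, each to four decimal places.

(-27.1172, -10.2706, 71.7000°)

set_pose: (x, y, θ) = (-14.3700, -11.2500, 303.5000°), ρ = 3.45
turn_right(79.9°): centre at ρ to the right, rotate −79.9° → (-14.8677, -15.6526, 223.6000°)
turn_left(26.1°): centre at ρ to the left, rotate +26.1° → (-15.7242, -16.9540, 249.7000°)
turn_right(140.2°): centre at ρ to the right, rotate −140.2° → (-22.2121, -16.9087, 109.5000°)
turn_left(56.9°): centre at ρ to the left, rotate +56.9° → (-24.6530, -14.7071, 166.4000°)
turn_right(94.7°): centre at ρ to the right, rotate −94.7° → (-27.1172, -10.2706, 71.7000°)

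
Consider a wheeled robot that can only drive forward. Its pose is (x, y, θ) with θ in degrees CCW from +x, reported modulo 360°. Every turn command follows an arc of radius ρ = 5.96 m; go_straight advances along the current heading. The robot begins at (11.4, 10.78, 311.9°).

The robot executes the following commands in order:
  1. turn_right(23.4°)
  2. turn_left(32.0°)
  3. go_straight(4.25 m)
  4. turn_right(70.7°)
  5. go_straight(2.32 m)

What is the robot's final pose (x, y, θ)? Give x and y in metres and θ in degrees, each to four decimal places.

(18.7576, -5.5544, 249.8000°)

set_pose: (x, y, θ) = (11.4000, 10.7800, 311.9000°), ρ = 5.96
turn_right(23.4°): centre at ρ to the right, rotate −23.4° → (12.6159, 8.6909, 288.5000°)
turn_left(32.0°): centre at ρ to the left, rotate +32.0° → (14.4769, 5.9831, 320.5000°)
go_straight(4.25): x += 4.25·cos θ, y += 4.25·sin θ → (17.7563, 3.2798, 320.5000°)
turn_right(70.7°): centre at ρ to the right, rotate −70.7° → (19.5587, -3.3771, 249.8000°)
go_straight(2.32): x += 2.32·cos θ, y += 2.32·sin θ → (18.7576, -5.5544, 249.8000°)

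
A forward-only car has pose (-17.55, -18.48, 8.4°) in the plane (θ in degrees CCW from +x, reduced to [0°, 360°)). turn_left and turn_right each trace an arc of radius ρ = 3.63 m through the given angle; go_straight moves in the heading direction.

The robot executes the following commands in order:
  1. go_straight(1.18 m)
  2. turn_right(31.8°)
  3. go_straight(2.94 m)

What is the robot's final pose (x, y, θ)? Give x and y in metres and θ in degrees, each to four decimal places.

set_pose: (x, y, θ) = (-17.5500, -18.4800, 8.4000°), ρ = 3.63
go_straight(1.18): x += 1.18·cos θ, y += 1.18·sin θ → (-16.3827, -18.3076, 8.4000°)
turn_right(31.8°): centre at ρ to the right, rotate −31.8° → (-14.4107, -18.5672, -23.4000° ≡ 336.6000°)
go_straight(2.94): x += 2.94·cos θ, y += 2.94·sin θ → (-11.7125, -19.7348, 336.6000°)

(-11.7125, -19.7348, 336.6000°)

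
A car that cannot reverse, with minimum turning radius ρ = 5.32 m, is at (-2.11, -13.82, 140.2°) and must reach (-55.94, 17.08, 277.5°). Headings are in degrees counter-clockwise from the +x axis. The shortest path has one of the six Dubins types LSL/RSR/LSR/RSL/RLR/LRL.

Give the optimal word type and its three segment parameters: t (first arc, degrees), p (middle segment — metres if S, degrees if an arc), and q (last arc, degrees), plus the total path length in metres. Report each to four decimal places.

Let ψ = atan2(Δy, Δx) = atan2(30.90, -53.83) = 150.1429° be the start→goal bearing.
Normalize: d = |goal − start| / ρ = 62.068341/5.32 = 11.666981, α = (θ_start − ψ) mod 360° = 350.0571° = 6.109649 rad, β = (θ_goal − ψ) mod 360° = 127.3571° = 2.222801 rad.
Common terms: sin α = -0.172667, cos α = 0.984980, sin β = 0.794869, cos β = -0.606781, cos(α−β) = -0.734915, d² = 136.118453. Work in radians in the unit-radius frame; every candidate has L = ρ·(t + p + q).
LSL: p² = 2 + d² − 2cos(α−β) + 2d(sin α − sin β) = 117.011830; p = √p² = 10.817201; φ = atan2(cos β − cos α, d + sin α − sin β) = -0.147687 rad; t = (φ − α) mod 2π = 0.025849 rad, q = (β − φ) mod 2π = 2.370488 rad → L = 5.32·(0.025849 + 10.817201 + 2.370488) = 5.32·13.213538 = 70.296021 m
RSR: p² = 2 + d² − 2cos(α−β) + 2d(sin β − sin α) = 162.164734; p = √p² = 12.734392; φ = atan2(cos α − cos β, d − sin α + sin β) = 0.125325 rad; t = (α − φ) mod 2π = 5.984324 rad, q = (φ − β) mod 2π = 4.185710 rad → L = 5.32·(5.984324 + 12.734392 + 4.185710) = 5.32·22.904425 = 121.851543 m
LSR: p² = d² − 2 + 2cos(α−β) + 2d(sin α + sin β) = 147.167072; p = √p² = 12.131244; φ = atan2(−cos α − cos β, d + sin α + sin β) − atan2(−2, p) = 0.132629 rad; t = (φ − α) mod 2π = 0.306165 rad, q = (φ − β) mod 2π = 4.193013 rad → L = 5.32·(0.306165 + 12.131244 + 4.193013) = 5.32·16.630422 = 88.473845 m
RSL: p² = d² − 2 + 2cos(α−β) − 2d(sin α + sin β) = 118.130175; p = √p² = 10.868771; φ = atan2(cos α + cos β, d − sin α − sin β) − atan2(2, p) = -0.147749 rad; t = (α − φ) mod 2π = 6.257397 rad, q = (β − φ) mod 2π = 2.370549 rad → L = 5.32·(6.257397 + 10.868771 + 2.370549) = 5.32·19.496717 = 103.722536 m
RLR: c = (6 − d² + 2cos(α−β) + 2d(sin α − sin β))/8 = -19.270592, |c| > 1 → infeasible
LRL: c = (6 − d² + 2cos(α−β) − 2d(sin α − sin β))/8 = -13.626479, |c| > 1 → infeasible
Shortest: LSL with L = 70.296021 m ≈ 70.2960 m
Convert LSL to answer units (arcs ×180/π): t = 0.025849·180/π = 1.4811°, p = ρ·p = 5.32·10.817201 = 57.5475 m, q = 2.370488·180/π = 135.8189°, L = 70.2960 m.

LSL: t = 1.4811°, p = 57.5475 m, q = 135.8189°, L = 70.2960 m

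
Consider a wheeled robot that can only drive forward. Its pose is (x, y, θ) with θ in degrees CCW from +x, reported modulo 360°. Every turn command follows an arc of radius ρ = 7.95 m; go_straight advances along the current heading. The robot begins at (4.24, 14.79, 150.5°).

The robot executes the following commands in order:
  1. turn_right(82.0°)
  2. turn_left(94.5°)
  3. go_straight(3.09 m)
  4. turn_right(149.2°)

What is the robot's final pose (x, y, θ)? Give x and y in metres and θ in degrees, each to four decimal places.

set_pose: (x, y, θ) = (4.2400, 14.7900, 150.5000°), ρ = 7.95
turn_right(82.0°): centre at ρ to the right, rotate −82.0° → (0.7579, 24.6230, 68.5000°)
turn_left(94.5°): centre at ρ to the left, rotate +94.5° → (-4.3145, 35.1393, 163.0000°)
go_straight(3.09): x += 3.09·cos θ, y += 3.09·sin θ → (-7.2695, 36.0427, 163.0000°)
turn_right(149.2°): centre at ρ to the right, rotate −149.2° → (-6.8415, 51.3659, 13.8000°)

(-6.8415, 51.3659, 13.8000°)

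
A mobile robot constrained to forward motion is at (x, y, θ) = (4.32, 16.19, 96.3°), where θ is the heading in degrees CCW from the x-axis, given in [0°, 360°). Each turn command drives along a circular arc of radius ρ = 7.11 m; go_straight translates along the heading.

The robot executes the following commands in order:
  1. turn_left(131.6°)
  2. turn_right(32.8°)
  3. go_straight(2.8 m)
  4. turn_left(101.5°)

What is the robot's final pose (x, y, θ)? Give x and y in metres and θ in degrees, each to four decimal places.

(-18.6543, 7.3013, 296.6000°)

set_pose: (x, y, θ) = (4.3200, 16.1900, 96.3000°), ρ = 7.11
turn_left(131.6°): centre at ρ to the left, rotate +131.6° → (-8.0225, 20.1765, 227.9000°)
turn_right(32.8°): centre at ρ to the right, rotate −32.8° → (-11.4458, 18.0787, 195.1000°)
go_straight(2.8): x += 2.8·cos θ, y += 2.8·sin θ → (-14.1491, 17.3493, 195.1000°)
turn_left(101.5°): centre at ρ to the left, rotate +101.5° → (-18.6543, 7.3013, 296.6000°)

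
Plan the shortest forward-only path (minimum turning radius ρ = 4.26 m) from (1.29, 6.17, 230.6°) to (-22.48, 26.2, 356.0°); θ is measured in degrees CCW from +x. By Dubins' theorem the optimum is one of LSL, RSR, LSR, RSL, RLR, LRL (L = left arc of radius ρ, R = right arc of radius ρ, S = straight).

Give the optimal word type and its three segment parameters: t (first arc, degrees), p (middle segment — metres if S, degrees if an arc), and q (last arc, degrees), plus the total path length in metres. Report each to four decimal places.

Let ψ = atan2(Δy, Δx) = atan2(20.03, -23.77) = 139.8805° be the start→goal bearing.
Normalize: d = |goal − start| / ρ = 31.083980/4.26 = 7.296709, α = (θ_start − ψ) mod 360° = 90.7195° = 1.583353 rad, β = (θ_goal − ψ) mod 360° = 216.1195° = 3.771996 rad.
Common terms: sin α = 0.999921, cos α = -0.012557, sin β = -0.589471, cos β = -0.807790, cos(α−β) = -0.579281, d² = 53.241960. Work in radians in the unit-radius frame; every candidate has L = ρ·(t + p + q).
LSL: p² = 2 + d² − 2cos(α−β) + 2d(sin α − sin β) = 79.595183; p = √p² = 8.921613; φ = atan2(cos β − cos α, d + sin α − sin β) = -0.089254 rad; t = (φ − α) mod 2π = 4.610578 rad, q = (β − φ) mod 2π = 3.861250 rad → L = 4.26·(4.610578 + 8.921613 + 3.861250) = 4.26·17.393441 = 74.096060 m
RSR: p² = 2 + d² − 2cos(α−β) + 2d(sin β − sin α) = 33.205863; p = √p² = 5.762453; φ = atan2(cos α − cos β, d − sin α + sin β) = 0.138444 rad; t = (α − φ) mod 2π = 1.444909 rad, q = (φ − β) mod 2π = 2.649634 rad → L = 4.26·(1.444909 + 5.762453 + 2.649634) = 4.26·9.856995 = 41.990800 m
LSR: p² = d² − 2 + 2cos(α−β) + 2d(sin α + sin β) = 56.073273; p = √p² = 7.488209; φ = atan2(−cos α − cos β, d + sin α + sin β) − atan2(−2, p) = 0.367035 rad; t = (φ − α) mod 2π = 5.066867 rad, q = (φ − β) mod 2π = 2.878224 rad → L = 4.26·(5.066867 + 7.488209 + 2.878224) = 4.26·15.433299 = 65.745855 m
RSL: p² = d² − 2 + 2cos(α−β) − 2d(sin α + sin β) = 44.093524; p = √p² = 6.640295; φ = atan2(cos α + cos β, d − sin α − sin β) − atan2(2, p) = -0.411119 rad; t = (α − φ) mod 2π = 1.994472 rad, q = (β − φ) mod 2π = 4.183115 rad → L = 4.26·(1.994472 + 6.640295 + 4.183115) = 4.26·12.817882 = 54.604178 m
RLR: c = (6 − d² + 2cos(α−β) + 2d(sin α − sin β))/8 = -3.150733, |c| > 1 → infeasible
LRL: c = (6 − d² + 2cos(α−β) − 2d(sin α − sin β))/8 = -8.949398, |c| > 1 → infeasible
Shortest: RSR with L = 41.990800 m ≈ 41.9908 m
Convert RSR to answer units (arcs ×180/π): t = 1.444909·180/π = 82.7872°, p = ρ·p = 4.26·5.762453 = 24.5480 m, q = 2.649634·180/π = 151.8128°, L = 41.9908 m.

RSR: t = 82.7872°, p = 24.5480 m, q = 151.8128°, L = 41.9908 m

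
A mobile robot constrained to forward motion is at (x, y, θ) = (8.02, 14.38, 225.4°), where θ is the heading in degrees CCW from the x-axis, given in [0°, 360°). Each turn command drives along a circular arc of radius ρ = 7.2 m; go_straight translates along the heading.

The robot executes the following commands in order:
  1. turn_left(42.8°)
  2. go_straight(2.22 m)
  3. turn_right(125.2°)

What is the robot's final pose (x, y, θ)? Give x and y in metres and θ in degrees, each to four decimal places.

set_pose: (x, y, θ) = (8.0200, 14.3800, 225.4000°), ρ = 7.2
turn_left(42.8°): centre at ρ to the left, rotate +42.8° → (5.9501, 9.5507, 268.2000°)
go_straight(2.22): x += 2.22·cos θ, y += 2.22·sin θ → (5.8804, 7.3318, 268.2000°)
turn_right(125.2°): centre at ρ to the right, rotate −125.2° → (-5.6491, 1.8077, 143.0000°)

(-5.6491, 1.8077, 143.0000°)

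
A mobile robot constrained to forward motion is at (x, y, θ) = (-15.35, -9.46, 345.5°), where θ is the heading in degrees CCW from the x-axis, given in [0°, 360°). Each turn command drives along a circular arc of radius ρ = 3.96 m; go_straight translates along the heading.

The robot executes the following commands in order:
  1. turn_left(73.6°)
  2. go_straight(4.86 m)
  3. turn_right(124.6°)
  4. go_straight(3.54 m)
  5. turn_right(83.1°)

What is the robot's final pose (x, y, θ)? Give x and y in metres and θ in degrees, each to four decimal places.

(-1.5356, -12.1245, 211.4000°)

set_pose: (x, y, θ) = (-15.3500, -9.4600, 345.5000°), ρ = 3.96
turn_left(73.6°): centre at ρ to the left, rotate +73.6° → (-10.9606, -7.6598, 419.1000° ≡ 59.1000°)
go_straight(4.86): x += 4.86·cos θ, y += 4.86·sin θ → (-8.4647, -3.4896, 59.1000°)
turn_right(124.6°): centre at ρ to the right, rotate −124.6° → (-1.4634, -3.8810, -65.5000° ≡ 294.5000°)
go_straight(3.54): x += 3.54·cos θ, y += 3.54·sin θ → (0.0047, -7.1023, 294.5000°)
turn_right(83.1°): centre at ρ to the right, rotate −83.1° → (-1.5356, -12.1245, 211.4000°)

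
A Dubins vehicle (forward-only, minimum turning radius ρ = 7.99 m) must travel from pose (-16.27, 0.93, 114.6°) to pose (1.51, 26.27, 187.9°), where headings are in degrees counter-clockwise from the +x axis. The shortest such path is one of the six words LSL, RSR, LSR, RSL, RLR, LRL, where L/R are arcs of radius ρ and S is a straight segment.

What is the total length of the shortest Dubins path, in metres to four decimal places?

Let ψ = atan2(Δy, Δx) = atan2(25.34, 17.78) = 54.9443° be the start→goal bearing.
Normalize: d = |goal − start| / ρ = 30.955516/7.99 = 3.874282, α = (θ_start − ψ) mod 360° = 59.6557° = 1.041188 rad, β = (θ_goal − ψ) mod 360° = 132.9557° = 2.320515 rad.
Common terms: sin α = 0.863005, cos α = 0.505195, sin β = 0.731881, cos β = -0.681433, cos(α−β) = 0.287361, d² = 15.010064. Work in radians in the unit-radius frame; every candidate has L = ρ·(t + p + q).
LSL: p² = 2 + d² − 2cos(α−β) + 2d(sin α − sin β) = 17.451370; p = √p² = 4.177484; φ = atan2(cos β − cos α, d + sin α − sin β) = -0.288019 rad; t = (φ − α) mod 2π = 4.953978 rad, q = (β − φ) mod 2π = 2.608534 rad → L = 7.99·(4.953978 + 4.177484 + 2.608534) = 7.99·11.739995 = 93.802563 m
RSR: p² = 2 + d² − 2cos(α−β) + 2d(sin β − sin α) = 15.419316; p = √p² = 3.926744; φ = atan2(cos α − cos β, d − sin α + sin β) = 0.306991 rad; t = (α − φ) mod 2π = 0.734198 rad, q = (φ − β) mod 2π = 4.269661 rad → L = 7.99·(0.734198 + 3.926744 + 4.269661) = 7.99·8.930603 = 71.355515 m
LSR: p² = d² − 2 + 2cos(α−β) + 2d(sin α + sin β) = 25.942863; p = √p² = 5.093414; φ = atan2(−cos α − cos β, d + sin α + sin β) − atan2(−2, p) = 0.406379 rad; t = (φ − α) mod 2π = 5.648376 rad, q = (φ − β) mod 2π = 4.369049 rad → L = 7.99·(5.648376 + 5.093414 + 4.369049) = 7.99·15.110839 = 120.735603 m
RSL: p² = d² − 2 + 2cos(α−β) − 2d(sin α + sin β) = 1.226708; p = √p² = 1.107568; φ = atan2(cos α + cos β, d − sin α − sin β) − atan2(2, p) = -1.142217 rad; t = (α − φ) mod 2π = 2.183405 rad, q = (β − φ) mod 2π = 3.462731 rad → L = 7.99·(2.183405 + 1.107568 + 3.462731) = 7.99·6.753705 = 53.962103 m
RLR: c = (6 − d² + 2cos(α−β) + 2d(sin α − sin β))/8 = -0.927415; p = 2π − arccos c = 3.524949 rad; φ = atan2(cos α − cos β, d − sin α + sin β) = 0.306991 rad; t = (α − φ + p/2) mod 2π = 2.496672 rad, q = (α − β − t + p) mod 2π = 6.032135 rad → L = 7.99·(2.496672 + 3.524949 + 6.032135) = 7.99·12.053757 = 96.309516 m
LRL: c = (6 − d² + 2cos(α−β) − 2d(sin α − sin β))/8 = -1.181421, |c| > 1 → infeasible
Shortest: RSL with L = 53.962103 m ≈ 53.9621 m

53.9621 m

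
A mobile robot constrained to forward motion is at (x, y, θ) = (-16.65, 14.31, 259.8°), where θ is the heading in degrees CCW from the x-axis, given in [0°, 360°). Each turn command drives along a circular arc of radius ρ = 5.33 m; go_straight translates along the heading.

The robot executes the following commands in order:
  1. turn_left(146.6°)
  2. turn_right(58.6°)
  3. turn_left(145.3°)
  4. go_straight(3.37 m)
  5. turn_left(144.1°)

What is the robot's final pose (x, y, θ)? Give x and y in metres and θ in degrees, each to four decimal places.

(-9.0224, 18.2267, 277.2000°)

set_pose: (x, y, θ) = (-16.6500, 14.3100, 259.8000°), ρ = 5.33
turn_left(146.6°): centre at ρ to the left, rotate +146.6° → (-7.5444, 9.6905, 406.4000° ≡ 46.4000°)
turn_right(58.6°): centre at ρ to the right, rotate −58.6° → (-2.5582, 11.2244, -12.2000° ≡ 347.8000°)
turn_left(145.3°): centre at ρ to the left, rotate +145.3° → (2.4599, 20.0759, 493.1000° ≡ 133.1000°)
go_straight(3.37): x += 3.37·cos θ, y += 3.37·sin θ → (0.1573, 22.5365, 133.1000°)
turn_left(144.1°): centre at ρ to the left, rotate +144.1° → (-9.0224, 18.2267, 277.2000°)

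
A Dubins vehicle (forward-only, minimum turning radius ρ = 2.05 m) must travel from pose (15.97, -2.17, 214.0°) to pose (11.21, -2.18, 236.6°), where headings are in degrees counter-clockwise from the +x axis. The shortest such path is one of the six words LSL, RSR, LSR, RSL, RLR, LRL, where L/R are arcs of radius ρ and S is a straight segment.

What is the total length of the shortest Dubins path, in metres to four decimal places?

Let ψ = atan2(Δy, Δx) = atan2(-0.01, -4.76) = -179.8796° be the start→goal bearing.
Normalize: d = |goal − start| / ρ = 4.760011/2.05 = 2.321956, α = (θ_start − ψ) mod 360° = 33.8796° = 0.591311 rad, β = (θ_goal − ψ) mod 360° = 56.4796° = 0.985756 rad.
Common terms: sin α = 0.557450, cos α = 0.830211, sin β = 0.833690, cos β = 0.552233, cos(α−β) = 0.923210, d² = 5.391481. Work in radians in the unit-radius frame; every candidate has L = ρ·(t + p + q).
LSL: p² = 2 + d² − 2cos(α−β) + 2d(sin α − sin β) = 4.262228; p = √p² = 2.064517; φ = atan2(cos β − cos α, d + sin α − sin β) = -0.135055 rad; t = (φ − α) mod 2π = 5.556819 rad, q = (β − φ) mod 2π = 1.120811 rad → L = 2.05·(5.556819 + 2.064517 + 1.120811) = 2.05·8.742146 = 17.921400 m
RSR: p² = 2 + d² − 2cos(α−β) + 2d(sin β − sin α) = 6.827893; p = √p² = 2.613024; φ = atan2(cos α − cos β, d − sin α + sin β) = 0.106583 rad; t = (α − φ) mod 2π = 0.484728 rad, q = (φ − β) mod 2π = 5.404013 rad → L = 2.05·(0.484728 + 2.613024 + 5.404013) = 2.05·8.501765 = 17.428618 m
LSR: p² = d² − 2 + 2cos(α−β) + 2d(sin α + sin β) = 11.698232; p = √p² = 3.420268; φ = atan2(−cos α − cos β, d + sin α + sin β) − atan2(−2, p) = 0.172715 rad; t = (φ − α) mod 2π = 5.864589 rad, q = (φ − β) mod 2π = 5.470145 rad → L = 2.05·(5.864589 + 3.420268 + 5.470145) = 2.05·14.755002 = 30.247755 m
RSL: p² = d² − 2 + 2cos(α−β) − 2d(sin α + sin β) = -1.222429 < 0 → infeasible
RLR: c = (6 − d² + 2cos(α−β) + 2d(sin α − sin β))/8 = 0.146513; p = 2π − arccos c = 4.859432 rad; φ = atan2(cos α − cos β, d − sin α + sin β) = 0.106583 rad; t = (α − φ + p/2) mod 2π = 2.914444 rad, q = (α − β − t + p) mod 2π = 1.550543 rad → L = 2.05·(2.914444 + 4.859432 + 1.550543) = 2.05·9.324419 = 19.115059 m
LRL: c = (6 − d² + 2cos(α−β) − 2d(sin α − sin β))/8 = 0.467221; p = 2π − arccos c = 5.198534 rad; φ = atan2(cos β − cos α, d + sin α − sin β) = -0.135055 rad; t = (φ − α + p/2) mod 2π = 1.872901 rad, q = (β − α − t + p) mod 2π = 3.720078 rad → L = 2.05·(1.872901 + 5.198534 + 3.720078) = 2.05·10.791513 = 22.122602 m
Shortest: RSR with L = 17.428618 m ≈ 17.4286 m

17.4286 m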